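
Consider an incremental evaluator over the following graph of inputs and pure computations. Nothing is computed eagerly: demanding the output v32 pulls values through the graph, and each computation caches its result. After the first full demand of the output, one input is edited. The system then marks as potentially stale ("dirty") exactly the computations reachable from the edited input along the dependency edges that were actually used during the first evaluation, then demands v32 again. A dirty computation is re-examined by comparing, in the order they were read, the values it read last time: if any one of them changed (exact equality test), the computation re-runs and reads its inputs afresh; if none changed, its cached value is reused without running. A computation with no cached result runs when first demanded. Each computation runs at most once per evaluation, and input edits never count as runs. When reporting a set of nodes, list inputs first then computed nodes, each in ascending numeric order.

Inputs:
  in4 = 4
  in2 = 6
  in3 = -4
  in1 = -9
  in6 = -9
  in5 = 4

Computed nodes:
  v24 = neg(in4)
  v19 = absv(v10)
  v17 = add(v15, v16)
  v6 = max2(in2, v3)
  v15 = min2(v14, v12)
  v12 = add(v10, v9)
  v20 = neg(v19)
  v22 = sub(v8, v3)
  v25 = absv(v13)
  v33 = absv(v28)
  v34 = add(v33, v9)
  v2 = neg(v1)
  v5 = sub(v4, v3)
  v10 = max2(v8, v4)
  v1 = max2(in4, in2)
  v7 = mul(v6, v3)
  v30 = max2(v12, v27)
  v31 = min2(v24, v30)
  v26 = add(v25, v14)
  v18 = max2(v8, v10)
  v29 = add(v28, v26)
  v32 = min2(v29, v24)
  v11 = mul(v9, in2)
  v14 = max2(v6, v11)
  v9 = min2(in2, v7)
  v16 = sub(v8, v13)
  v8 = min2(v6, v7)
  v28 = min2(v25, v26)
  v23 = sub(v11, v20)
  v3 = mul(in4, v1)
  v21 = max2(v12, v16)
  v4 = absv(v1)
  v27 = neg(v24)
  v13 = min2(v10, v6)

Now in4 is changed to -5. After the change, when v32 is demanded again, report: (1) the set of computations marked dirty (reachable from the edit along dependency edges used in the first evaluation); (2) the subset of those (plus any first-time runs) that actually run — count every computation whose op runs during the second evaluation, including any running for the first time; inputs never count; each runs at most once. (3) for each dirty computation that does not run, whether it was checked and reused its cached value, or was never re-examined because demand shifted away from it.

Initial pass — values computed on the first demand:
  v1 = max2(4, 6) = 6
  v3 = mul(4, 6) = 24
  v4 = absv(6) = 6
  v6 = max2(6, 24) = 24
  v7 = mul(24, 24) = 576
  v8 = min2(24, 576) = 24
  v9 = min2(6, 576) = 6
  v10 = max2(24, 6) = 24
  v11 = mul(6, 6) = 36
  v13 = min2(24, 24) = 24
  v14 = max2(24, 36) = 36
  v24 = neg(4) = -4
  v25 = absv(24) = 24
  v26 = add(24, 36) = 60
  v28 = min2(24, 60) = 24
  v29 = add(24, 60) = 84
  v32 = min2(84, -4) = -4

Second demand — change propagation:
  v1: re-runs because in4 4->-5; new result 6 (unchanged).
  v3: re-runs because in4 4->-5; new result -30.
  v4: re-examined; everything it read last time is the same (v1 unchanged) — cache 6 kept, no run.
  v6: re-runs because v3 24->-30; new result 6.
  v7: re-runs because v6 24->6; v3 24->-30; new result -180.
  v8: re-runs because v6 24->6; v7 576->-180; new result -180.
  v9: re-runs because v7 576->-180; new result -180.
  v10: re-runs because v8 24->-180; new result 6.
  v11: re-runs because v9 6->-180; new result -1080.
  v13: re-runs because v10 24->6; v6 24->6; new result 6.
  v14: re-runs because v6 24->6; v11 36->-1080; new result 6.
  v24: re-runs because in4 4->-5; new result 5.
  v25: re-runs because v13 24->6; new result 6.
  v26: re-runs because v25 24->6; v14 36->6; new result 12.
  v28: re-runs because v25 24->6; v26 60->12; new result 6.
  v29: re-runs because v28 24->6; v26 60->12; new result 18.
  v32: re-runs because v29 84->18; v24 -4->5; new result 5.

The important point: at v4 every value read last time is unchanged, so the dirty flag clears without a run.

Dirty set: v1, v3, v4, v6, v7, v8, v9, v10, v11, v13, v14, v24, v25, v26, v28, v29, v32.
Run set: v1, v3, v6, v7, v8, v9, v10, v11, v13, v14, v24, v25, v26, v28, v29, v32 (16 run).
Re-examined without running (cache reused): v4.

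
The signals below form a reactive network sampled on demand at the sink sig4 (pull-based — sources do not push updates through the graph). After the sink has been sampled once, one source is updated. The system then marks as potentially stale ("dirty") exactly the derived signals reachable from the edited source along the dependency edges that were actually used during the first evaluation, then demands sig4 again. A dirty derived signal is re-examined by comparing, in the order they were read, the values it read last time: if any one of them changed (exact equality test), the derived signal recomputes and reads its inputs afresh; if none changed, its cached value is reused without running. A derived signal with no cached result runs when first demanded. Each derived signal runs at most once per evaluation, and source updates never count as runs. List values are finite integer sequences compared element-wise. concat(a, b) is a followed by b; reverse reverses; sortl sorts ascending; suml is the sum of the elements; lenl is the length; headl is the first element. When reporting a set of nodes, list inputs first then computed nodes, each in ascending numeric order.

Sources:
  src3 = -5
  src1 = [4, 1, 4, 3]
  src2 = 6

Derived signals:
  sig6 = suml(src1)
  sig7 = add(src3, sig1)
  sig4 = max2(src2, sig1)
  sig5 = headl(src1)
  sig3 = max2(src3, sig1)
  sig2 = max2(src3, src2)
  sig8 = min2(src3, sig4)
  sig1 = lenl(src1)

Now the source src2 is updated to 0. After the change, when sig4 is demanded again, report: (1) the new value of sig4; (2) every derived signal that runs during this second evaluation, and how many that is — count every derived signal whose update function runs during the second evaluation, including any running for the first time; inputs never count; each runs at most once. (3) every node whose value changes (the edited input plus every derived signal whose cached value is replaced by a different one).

sig4 now evaluates to 4.
Run set: sig4 (1 run).
Changed values: src2, sig4.

Initial pass — values computed on the first demand:
  sig1 = lenl([4, 1, 4, 3]) = 4
  sig4 = max2(6, 4) = 6

Second demand — change propagation:
  sig4: re-runs because src2 6->0; new result 4.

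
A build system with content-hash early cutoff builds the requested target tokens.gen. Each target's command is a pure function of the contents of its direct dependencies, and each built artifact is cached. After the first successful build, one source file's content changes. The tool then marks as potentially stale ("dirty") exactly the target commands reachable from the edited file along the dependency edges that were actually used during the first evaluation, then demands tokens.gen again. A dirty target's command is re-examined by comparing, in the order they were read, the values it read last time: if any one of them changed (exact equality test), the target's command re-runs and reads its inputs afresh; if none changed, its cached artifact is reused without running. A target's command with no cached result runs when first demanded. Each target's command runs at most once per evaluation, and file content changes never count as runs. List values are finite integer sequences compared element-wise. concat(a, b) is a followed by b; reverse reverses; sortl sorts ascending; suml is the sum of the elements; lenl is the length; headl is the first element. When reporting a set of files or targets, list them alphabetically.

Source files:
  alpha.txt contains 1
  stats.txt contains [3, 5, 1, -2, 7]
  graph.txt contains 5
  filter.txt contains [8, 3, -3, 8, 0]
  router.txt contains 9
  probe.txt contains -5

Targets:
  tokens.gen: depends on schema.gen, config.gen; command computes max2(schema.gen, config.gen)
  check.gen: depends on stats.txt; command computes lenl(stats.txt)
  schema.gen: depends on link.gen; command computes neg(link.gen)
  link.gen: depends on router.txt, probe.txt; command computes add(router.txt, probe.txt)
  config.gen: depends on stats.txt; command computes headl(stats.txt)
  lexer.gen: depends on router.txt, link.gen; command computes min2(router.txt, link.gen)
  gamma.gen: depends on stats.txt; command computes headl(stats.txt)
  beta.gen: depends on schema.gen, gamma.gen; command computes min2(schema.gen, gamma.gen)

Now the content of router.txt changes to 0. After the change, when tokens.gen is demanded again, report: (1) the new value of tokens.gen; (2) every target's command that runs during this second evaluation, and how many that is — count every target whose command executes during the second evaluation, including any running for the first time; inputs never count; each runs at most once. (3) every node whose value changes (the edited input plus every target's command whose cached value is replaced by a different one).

New value of tokens.gen: 5.
Target commands that run: link.gen, schema.gen, tokens.gen — 3 in total.
Values that change: link.gen, router.txt, schema.gen, tokens.gen.

First evaluation (everything demanded from the output):
  config.gen = headl([3, 5, 1, -2, 7]) = 3
  link.gen = add(9, -5) = 4
  schema.gen = neg(4) = -4
  tokens.gen = max2(-4, 3) = 3

Propagation after the edit:
  link.gen: runs — router.txt 9->0; result -5.
  schema.gen: runs — link.gen 4->-5; result 5.
  tokens.gen: runs — schema.gen -4->5; result 5.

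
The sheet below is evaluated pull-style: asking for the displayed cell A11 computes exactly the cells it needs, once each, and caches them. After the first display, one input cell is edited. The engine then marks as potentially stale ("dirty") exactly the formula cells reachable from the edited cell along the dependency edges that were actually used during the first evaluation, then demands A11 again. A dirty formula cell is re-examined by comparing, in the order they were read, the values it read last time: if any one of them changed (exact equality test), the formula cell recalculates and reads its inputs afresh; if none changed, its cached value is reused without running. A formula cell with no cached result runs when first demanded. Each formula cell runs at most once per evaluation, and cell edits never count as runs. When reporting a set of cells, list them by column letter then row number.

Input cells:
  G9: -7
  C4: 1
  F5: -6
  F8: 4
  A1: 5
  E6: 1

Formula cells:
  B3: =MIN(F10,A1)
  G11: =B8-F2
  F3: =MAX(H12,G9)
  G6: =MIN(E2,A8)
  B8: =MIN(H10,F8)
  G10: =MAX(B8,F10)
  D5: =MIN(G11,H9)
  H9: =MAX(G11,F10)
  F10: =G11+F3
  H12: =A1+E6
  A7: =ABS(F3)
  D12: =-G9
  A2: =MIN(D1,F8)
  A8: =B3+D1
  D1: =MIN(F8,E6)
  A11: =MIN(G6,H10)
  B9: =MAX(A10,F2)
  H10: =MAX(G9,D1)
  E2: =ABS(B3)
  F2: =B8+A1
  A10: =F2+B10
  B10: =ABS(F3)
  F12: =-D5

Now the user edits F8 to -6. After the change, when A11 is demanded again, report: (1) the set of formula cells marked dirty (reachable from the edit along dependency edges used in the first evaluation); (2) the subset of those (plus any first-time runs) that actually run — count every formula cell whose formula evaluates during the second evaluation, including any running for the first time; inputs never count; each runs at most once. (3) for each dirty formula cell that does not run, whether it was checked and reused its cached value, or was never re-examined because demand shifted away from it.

First demand of the output computes:
  D1 = MIN(4, 1) = 1
  H10 = MAX(-7, 1) = 1
  B8 = MIN(1, 4) = 1
  F2 = 1 + 5 = 6
  G11 = 1 - 6 = -5
  H12 = 5 + 1 = 6
  F3 = MAX(6, -7) = 6
  F10 = -5 + 6 = 1
  B3 = MIN(1, 5) = 1
  A8 = 1 + 1 = 2
  E2 = ABS(1) = 1
  G6 = MIN(1, 2) = 1
  A11 = MIN(1, 1) = 1

After the edit, cleaning proceeds:
  D1: a read changed (F8 4->-6) — executes, giving -6.
  H10: a read changed (D1 1->-6) — executes, giving -6.
  B8: a read changed (H10 1->-6; F8 4->-6) — executes, giving -6.
  F2: a read changed (B8 1->-6) — executes, giving -1.
  G11: a read changed (B8 1->-6; F2 6->-1) — executes, giving -5 — identical to its old value.
  F10: dirty, but its reads are unchanged (G11 unchanged, F3 unchanged); cached 1 stands.
  B3: dirty, but its reads are unchanged (F10 unchanged, A1 unchanged); cached 1 stands.
  A8: a read changed (D1 1->-6) — executes, giving -5.
  E2: dirty, but its reads are unchanged (B3 unchanged); cached 1 stands.
  G6: a read changed (A8 2->-5) — executes, giving -5.
  A11: a read changed (G6 1->-5; H10 1->-6) — executes, giving -6.

Note where the cutoff bites: F10 is checked, finds nothing changed, and keeps its cache.

The edit dirties: A8, A11, B3, B8, D1, E2, F2, F10, G6, G11, H10.
8 formula cells run: A8, A11, B8, D1, F2, G6, G11, H10.
Cache hits after checking: B3, E2, F10.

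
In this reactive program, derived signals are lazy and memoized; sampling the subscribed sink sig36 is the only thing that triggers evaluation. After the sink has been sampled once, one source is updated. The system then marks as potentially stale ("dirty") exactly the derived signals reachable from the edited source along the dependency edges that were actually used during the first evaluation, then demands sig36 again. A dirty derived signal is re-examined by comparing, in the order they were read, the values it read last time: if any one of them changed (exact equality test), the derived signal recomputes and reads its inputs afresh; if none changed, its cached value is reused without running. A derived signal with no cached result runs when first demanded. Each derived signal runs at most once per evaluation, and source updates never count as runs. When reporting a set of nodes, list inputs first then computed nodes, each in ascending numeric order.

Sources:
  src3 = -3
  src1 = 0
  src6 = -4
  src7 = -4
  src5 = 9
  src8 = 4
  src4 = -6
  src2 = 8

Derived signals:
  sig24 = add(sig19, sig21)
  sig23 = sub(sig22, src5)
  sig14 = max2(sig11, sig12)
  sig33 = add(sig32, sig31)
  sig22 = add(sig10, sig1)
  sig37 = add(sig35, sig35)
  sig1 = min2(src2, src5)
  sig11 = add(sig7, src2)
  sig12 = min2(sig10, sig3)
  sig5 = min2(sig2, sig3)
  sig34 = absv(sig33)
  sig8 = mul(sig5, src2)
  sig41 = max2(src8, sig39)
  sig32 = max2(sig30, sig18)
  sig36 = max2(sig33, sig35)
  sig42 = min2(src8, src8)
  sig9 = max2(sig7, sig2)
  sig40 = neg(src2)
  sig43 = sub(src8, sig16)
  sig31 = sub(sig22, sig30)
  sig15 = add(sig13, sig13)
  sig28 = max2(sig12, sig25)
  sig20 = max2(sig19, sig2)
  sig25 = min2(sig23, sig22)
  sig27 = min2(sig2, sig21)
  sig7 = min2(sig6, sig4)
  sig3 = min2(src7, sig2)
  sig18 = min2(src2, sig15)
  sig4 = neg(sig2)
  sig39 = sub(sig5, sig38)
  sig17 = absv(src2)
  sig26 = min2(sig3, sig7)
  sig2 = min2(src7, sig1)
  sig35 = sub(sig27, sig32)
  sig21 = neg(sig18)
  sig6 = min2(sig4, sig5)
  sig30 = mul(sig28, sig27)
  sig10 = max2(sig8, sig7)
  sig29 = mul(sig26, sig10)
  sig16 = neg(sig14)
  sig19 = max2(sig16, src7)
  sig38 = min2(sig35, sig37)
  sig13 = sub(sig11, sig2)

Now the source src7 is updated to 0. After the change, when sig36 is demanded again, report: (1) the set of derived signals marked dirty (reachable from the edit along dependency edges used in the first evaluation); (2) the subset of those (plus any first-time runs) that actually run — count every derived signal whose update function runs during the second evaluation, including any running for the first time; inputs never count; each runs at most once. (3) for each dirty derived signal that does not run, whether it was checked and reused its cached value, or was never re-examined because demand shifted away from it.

The edit dirties: sig2, sig3, sig4, sig5, sig6, sig7, sig8, sig10, sig11, sig12, sig13, sig15, sig18, sig21, sig22, sig23, sig25, sig27, sig28, sig30, sig31, sig32, sig33, sig35, sig36.
22 derived signals run: sig2, sig3, sig4, sig5, sig6, sig7, sig8, sig10, sig11, sig12, sig13, sig22, sig23, sig25, sig27, sig28, sig30, sig31, sig32, sig33, sig35, sig36.
Cache hits after checking: sig15, sig18, sig21.
Note where the cutoff bites: sig15 is checked, finds nothing changed, and keeps its cache.

First demand of the output computes:
  sig1 = min2(8, 9) = 8
  sig2 = min2(-4, 8) = -4
  sig3 = min2(-4, -4) = -4
  sig4 = neg(-4) = 4
  sig5 = min2(-4, -4) = -4
  sig6 = min2(4, -4) = -4
  sig7 = min2(-4, 4) = -4
  sig8 = mul(-4, 8) = -32
  sig10 = max2(-32, -4) = -4
  sig11 = add(-4, 8) = 4
  sig12 = min2(-4, -4) = -4
  sig13 = sub(4, -4) = 8
  sig15 = add(8, 8) = 16
  sig18 = min2(8, 16) = 8
  sig21 = neg(8) = -8
  sig22 = add(-4, 8) = 4
  sig23 = sub(4, 9) = -5
  sig25 = min2(-5, 4) = -5
  sig27 = min2(-4, -8) = -8
  sig28 = max2(-4, -5) = -4
  sig30 = mul(-4, -8) = 32
  sig31 = sub(4, 32) = -28
  sig32 = max2(32, 8) = 32
  sig33 = add(32, -28) = 4
  sig35 = sub(-8, 32) = -40
  sig36 = max2(4, -40) = 4

After the edit, cleaning proceeds:
  sig2: a read changed (src7 -4->0) — executes, giving 0.
  sig3: a read changed (src7 -4->0; sig2 -4->0) — executes, giving 0.
  sig4: a read changed (sig2 -4->0) — executes, giving 0.
  sig5: a read changed (sig2 -4->0; sig3 -4->0) — executes, giving 0.
  sig6: a read changed (sig4 4->0; sig5 -4->0) — executes, giving 0.
  sig7: a read changed (sig6 -4->0; sig4 4->0) — executes, giving 0.
  sig8: a read changed (sig5 -4->0) — executes, giving 0.
  sig10: a read changed (sig8 -32->0; sig7 -4->0) — executes, giving 0.
  sig11: a read changed (sig7 -4->0) — executes, giving 8.
  sig12: a read changed (sig10 -4->0; sig3 -4->0) — executes, giving 0.
  sig13: a read changed (sig11 4->8; sig2 -4->0) — executes, giving 8 — identical to its old value.
  sig15: dirty, but its reads are unchanged (sig13 unchanged, sig13 unchanged); cached 16 stands.
  sig18: dirty, but its reads are unchanged (src2 unchanged, sig15 unchanged); cached 8 stands.
  sig21: dirty, but its reads are unchanged (sig18 unchanged); cached -8 stands.
  sig22: a read changed (sig10 -4->0) — executes, giving 8.
  sig23: a read changed (sig22 4->8) — executes, giving -1.
  sig25: a read changed (sig23 -5->-1; sig22 4->8) — executes, giving -1.
  sig27: a read changed (sig2 -4->0) — executes, giving -8 — identical to its old value.
  sig28: a read changed (sig12 -4->0; sig25 -5->-1) — executes, giving 0.
  sig30: a read changed (sig28 -4->0) — executes, giving 0.
  sig31: a read changed (sig22 4->8; sig30 32->0) — executes, giving 8.
  sig32: a read changed (sig30 32->0) — executes, giving 8.
  sig33: a read changed (sig32 32->8; sig31 -28->8) — executes, giving 16.
  sig35: a read changed (sig32 32->8) — executes, giving -16.
  sig36: a read changed (sig33 4->16; sig35 -40->-16) — executes, giving 16.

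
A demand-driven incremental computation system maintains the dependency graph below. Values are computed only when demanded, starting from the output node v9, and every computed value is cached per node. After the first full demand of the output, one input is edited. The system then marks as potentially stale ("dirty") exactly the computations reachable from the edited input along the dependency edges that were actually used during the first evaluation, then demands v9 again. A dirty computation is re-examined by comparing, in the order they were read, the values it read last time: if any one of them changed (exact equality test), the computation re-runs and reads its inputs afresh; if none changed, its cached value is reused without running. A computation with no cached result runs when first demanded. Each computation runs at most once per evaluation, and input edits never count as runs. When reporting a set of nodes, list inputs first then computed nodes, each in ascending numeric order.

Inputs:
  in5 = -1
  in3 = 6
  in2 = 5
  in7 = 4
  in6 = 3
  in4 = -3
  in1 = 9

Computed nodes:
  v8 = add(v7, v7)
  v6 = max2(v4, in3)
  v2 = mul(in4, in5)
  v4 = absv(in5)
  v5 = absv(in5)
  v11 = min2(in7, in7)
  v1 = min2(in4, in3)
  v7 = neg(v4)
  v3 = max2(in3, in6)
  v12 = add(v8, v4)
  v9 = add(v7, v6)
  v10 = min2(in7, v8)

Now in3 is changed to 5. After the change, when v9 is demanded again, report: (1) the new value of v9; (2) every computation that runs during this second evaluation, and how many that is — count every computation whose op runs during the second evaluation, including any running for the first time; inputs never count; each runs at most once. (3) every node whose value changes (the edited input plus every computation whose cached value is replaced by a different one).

First evaluation (everything demanded from the output):
  v4 = absv(-1) = 1
  v6 = max2(1, 6) = 6
  v7 = neg(1) = -1
  v9 = add(-1, 6) = 5

Propagation after the edit:
  v6: runs — in3 6->5; result 5.
  v9: runs — v6 6->5; result 4.

New value of v9: 4.
Computations that run: v6, v9 — 2 in total.
Values that change: in3, v6, v9.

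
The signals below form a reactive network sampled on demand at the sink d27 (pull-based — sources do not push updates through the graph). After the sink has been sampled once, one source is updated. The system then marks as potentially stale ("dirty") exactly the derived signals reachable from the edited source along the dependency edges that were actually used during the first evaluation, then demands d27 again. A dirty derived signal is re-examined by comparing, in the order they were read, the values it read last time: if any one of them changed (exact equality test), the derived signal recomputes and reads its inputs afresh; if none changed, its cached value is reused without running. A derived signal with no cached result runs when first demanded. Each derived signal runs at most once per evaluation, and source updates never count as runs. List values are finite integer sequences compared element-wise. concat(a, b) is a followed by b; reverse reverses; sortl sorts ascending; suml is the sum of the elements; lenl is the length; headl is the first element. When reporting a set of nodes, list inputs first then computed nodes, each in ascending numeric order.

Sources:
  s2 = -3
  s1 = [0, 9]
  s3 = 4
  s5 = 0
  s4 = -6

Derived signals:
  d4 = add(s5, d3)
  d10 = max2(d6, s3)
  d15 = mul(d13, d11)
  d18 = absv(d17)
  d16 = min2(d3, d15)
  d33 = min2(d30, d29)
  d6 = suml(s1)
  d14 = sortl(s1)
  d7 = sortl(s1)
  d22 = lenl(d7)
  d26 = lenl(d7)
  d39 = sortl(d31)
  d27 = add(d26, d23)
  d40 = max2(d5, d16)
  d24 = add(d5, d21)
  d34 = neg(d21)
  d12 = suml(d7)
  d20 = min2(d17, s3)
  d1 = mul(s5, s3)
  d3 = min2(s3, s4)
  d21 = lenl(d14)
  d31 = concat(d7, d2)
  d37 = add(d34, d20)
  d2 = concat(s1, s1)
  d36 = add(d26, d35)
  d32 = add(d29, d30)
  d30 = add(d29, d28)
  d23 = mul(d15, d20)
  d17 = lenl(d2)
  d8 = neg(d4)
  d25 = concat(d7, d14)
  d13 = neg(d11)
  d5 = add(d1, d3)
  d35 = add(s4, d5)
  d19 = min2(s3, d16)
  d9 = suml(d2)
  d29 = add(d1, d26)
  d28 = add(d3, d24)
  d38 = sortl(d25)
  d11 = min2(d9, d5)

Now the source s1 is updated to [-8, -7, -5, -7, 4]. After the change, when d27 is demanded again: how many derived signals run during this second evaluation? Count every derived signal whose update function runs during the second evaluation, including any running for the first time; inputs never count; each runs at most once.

Run set: d2, d7, d9, d11, d13, d15, d17, d20, d23, d26, d27 (11 run).

Initial pass — values computed on the first demand:
  d1 = mul(0, 4) = 0
  d2 = concat([0, 9], [0, 9]) = [0, 9, 0, 9]
  d3 = min2(4, -6) = -6
  d5 = add(0, -6) = -6
  d7 = sortl([0, 9]) = [0, 9]
  d9 = suml([0, 9, 0, 9]) = 18
  d11 = min2(18, -6) = -6
  d13 = neg(-6) = 6
  d15 = mul(6, -6) = -36
  d17 = lenl([0, 9, 0, 9]) = 4
  d20 = min2(4, 4) = 4
  d23 = mul(-36, 4) = -144
  d26 = lenl([0, 9]) = 2
  d27 = add(2, -144) = -142

Second demand — change propagation:
  d2: re-runs because s1 [0, 9]->[-8, -7, -5, -7, 4]; s1 [0, 9]->[-8, -7, -5, -7, 4]; new result [-8, -7, -5, -7, 4, -8, -7, -5, -7, 4].
  d7: re-runs because s1 [0, 9]->[-8, -7, -5, -7, 4]; new result [-8, -7, -7, -5, 4].
  d9: re-runs because d2 [0, 9, 0, 9]->[-8, -7, -5, -7, 4, -8, -7, -5, -7, 4]; new result -46.
  d11: re-runs because d9 18->-46; new result -46.
  d13: re-runs because d11 -6->-46; new result 46.
  d15: re-runs because d13 6->46; d11 -6->-46; new result -2116.
  d17: re-runs because d2 [0, 9, 0, 9]->[-8, -7, -5, -7, 4, -8, -7, -5, -7, 4]; new result 10.
  d20: re-runs because d17 4->10; new result 4 (unchanged).
  d23: re-runs because d15 -36->-2116; new result -8464.
  d26: re-runs because d7 [0, 9]->[-8, -7, -7, -5, 4]; new result 5.
  d27: re-runs because d26 2->5; d23 -144->-8464; new result -8459.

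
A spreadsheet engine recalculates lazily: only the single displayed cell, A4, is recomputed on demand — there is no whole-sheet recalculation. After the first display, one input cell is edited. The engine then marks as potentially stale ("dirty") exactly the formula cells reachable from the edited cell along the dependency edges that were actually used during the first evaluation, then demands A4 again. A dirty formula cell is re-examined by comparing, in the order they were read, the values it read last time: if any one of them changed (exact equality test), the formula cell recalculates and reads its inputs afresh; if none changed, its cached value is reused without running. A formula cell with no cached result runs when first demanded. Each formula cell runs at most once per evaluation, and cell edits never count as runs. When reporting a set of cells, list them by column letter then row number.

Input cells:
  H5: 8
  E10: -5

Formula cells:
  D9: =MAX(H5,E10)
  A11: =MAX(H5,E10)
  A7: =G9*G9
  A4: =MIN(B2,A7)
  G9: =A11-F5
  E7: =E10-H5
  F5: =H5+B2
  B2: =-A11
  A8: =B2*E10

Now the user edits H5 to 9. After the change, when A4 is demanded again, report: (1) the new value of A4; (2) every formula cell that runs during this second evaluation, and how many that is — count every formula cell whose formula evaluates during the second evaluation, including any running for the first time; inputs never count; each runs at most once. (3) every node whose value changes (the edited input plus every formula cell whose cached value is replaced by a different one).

First evaluation (everything demanded from the output):
  A11 = MAX(8, -5) = 8
  B2 = -(8) = -8
  F5 = 8 + -8 = 0
  G9 = 8 - 0 = 8
  A7 = 8 * 8 = 64
  A4 = MIN(-8, 64) = -8

Propagation after the edit:
  A11: runs — H5 8->9; result 9.
  B2: runs — A11 8->9; result -9.
  F5: runs — H5 8->9; B2 -8->-9; result 0 (same value as before).
  G9: runs — A11 8->9; result 9.
  A7: runs — G9 8->9; G9 8->9; result 81.
  A4: runs — B2 -8->-9; A7 64->81; result -9.

New value of A4: -9.
Formula cells that run: A4, A7, A11, B2, F5, G9 — 6 in total.
Values that change: A4, A7, A11, B2, G9, H5.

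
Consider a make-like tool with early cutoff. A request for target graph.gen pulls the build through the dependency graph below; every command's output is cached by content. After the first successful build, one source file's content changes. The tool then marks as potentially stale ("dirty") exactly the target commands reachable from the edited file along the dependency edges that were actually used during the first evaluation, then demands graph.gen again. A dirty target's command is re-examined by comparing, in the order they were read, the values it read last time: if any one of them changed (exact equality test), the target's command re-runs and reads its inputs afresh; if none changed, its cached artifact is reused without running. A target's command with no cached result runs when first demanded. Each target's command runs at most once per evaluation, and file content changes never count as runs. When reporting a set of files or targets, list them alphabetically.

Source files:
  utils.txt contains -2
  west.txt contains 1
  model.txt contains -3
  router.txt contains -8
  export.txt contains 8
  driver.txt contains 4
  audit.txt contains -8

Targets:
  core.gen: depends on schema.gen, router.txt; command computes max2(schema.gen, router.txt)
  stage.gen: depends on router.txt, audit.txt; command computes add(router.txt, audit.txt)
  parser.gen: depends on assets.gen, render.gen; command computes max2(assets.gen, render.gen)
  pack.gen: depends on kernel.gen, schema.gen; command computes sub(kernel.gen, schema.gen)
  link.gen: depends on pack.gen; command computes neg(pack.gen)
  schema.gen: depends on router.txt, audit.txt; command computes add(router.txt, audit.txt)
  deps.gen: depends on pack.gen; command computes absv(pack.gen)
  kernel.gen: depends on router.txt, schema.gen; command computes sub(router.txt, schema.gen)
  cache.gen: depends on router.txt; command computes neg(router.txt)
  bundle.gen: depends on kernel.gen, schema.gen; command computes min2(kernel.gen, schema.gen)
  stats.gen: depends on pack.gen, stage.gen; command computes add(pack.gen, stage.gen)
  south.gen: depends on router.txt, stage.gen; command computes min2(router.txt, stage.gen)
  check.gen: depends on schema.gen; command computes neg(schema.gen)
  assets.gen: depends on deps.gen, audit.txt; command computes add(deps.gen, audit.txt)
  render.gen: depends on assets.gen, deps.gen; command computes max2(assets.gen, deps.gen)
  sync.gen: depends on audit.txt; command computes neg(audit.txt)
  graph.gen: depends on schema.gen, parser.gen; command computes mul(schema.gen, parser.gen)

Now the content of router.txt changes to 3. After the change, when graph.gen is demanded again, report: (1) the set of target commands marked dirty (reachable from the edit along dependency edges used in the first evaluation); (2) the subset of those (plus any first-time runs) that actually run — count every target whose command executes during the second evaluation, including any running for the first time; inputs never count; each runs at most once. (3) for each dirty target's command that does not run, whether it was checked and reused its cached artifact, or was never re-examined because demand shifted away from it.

First demand of the output computes:
  schema.gen = add(-8, -8) = -16
  kernel.gen = sub(-8, -16) = 8
  pack.gen = sub(8, -16) = 24
  deps.gen = absv(24) = 24
  assets.gen = add(24, -8) = 16
  render.gen = max2(16, 24) = 24
  parser.gen = max2(16, 24) = 24
  graph.gen = mul(-16, 24) = -384

After the edit, cleaning proceeds:
  schema.gen: a read changed (router.txt -8->3) — executes, giving -5.
  kernel.gen: a read changed (router.txt -8->3; schema.gen -16->-5) — executes, giving 8 — identical to its old value.
  pack.gen: a read changed (schema.gen -16->-5) — executes, giving 13.
  deps.gen: a read changed (pack.gen 24->13) — executes, giving 13.
  assets.gen: a read changed (deps.gen 24->13) — executes, giving 5.
  render.gen: a read changed (assets.gen 16->5; deps.gen 24->13) — executes, giving 13.
  parser.gen: a read changed (assets.gen 16->5; render.gen 24->13) — executes, giving 13.
  graph.gen: a read changed (schema.gen -16->-5; parser.gen 24->13) — executes, giving -65.

The edit dirties: assets.gen, deps.gen, graph.gen, kernel.gen, pack.gen, parser.gen, render.gen, schema.gen.
8 target commands run: assets.gen, deps.gen, graph.gen, kernel.gen, pack.gen, parser.gen, render.gen, schema.gen.
No dirty target's command escaped a run.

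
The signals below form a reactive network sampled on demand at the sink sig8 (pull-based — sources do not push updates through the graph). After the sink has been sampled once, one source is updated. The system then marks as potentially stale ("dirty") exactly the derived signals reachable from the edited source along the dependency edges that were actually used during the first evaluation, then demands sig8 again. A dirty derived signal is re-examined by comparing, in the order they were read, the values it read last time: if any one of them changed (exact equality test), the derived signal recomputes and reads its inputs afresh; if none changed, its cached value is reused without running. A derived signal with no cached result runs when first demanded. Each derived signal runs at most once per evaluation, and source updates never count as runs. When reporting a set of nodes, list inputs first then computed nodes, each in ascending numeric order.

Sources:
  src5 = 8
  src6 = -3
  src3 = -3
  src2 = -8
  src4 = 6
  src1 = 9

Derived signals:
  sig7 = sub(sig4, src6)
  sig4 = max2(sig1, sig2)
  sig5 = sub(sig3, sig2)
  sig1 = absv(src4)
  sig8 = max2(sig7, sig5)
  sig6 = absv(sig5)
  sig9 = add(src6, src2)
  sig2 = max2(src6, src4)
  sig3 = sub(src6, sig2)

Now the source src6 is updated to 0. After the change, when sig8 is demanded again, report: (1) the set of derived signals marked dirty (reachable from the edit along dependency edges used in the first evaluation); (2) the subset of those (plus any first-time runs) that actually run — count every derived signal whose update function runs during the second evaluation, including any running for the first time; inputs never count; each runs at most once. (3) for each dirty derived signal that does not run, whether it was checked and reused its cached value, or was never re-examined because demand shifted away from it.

Initial pass — values computed on the first demand:
  sig1 = absv(6) = 6
  sig2 = max2(-3, 6) = 6
  sig3 = sub(-3, 6) = -9
  sig4 = max2(6, 6) = 6
  sig5 = sub(-9, 6) = -15
  sig7 = sub(6, -3) = 9
  sig8 = max2(9, -15) = 9

Second demand — change propagation:
  sig2: re-runs because src6 -3->0; new result 6 (unchanged).
  sig3: re-runs because src6 -3->0; new result -6.
  sig4: re-examined; everything it read last time is the same (sig1 unchanged, sig2 unchanged) — cache 6 kept, no run.
  sig5: re-runs because sig3 -9->-6; new result -12.
  sig7: re-runs because src6 -3->0; new result 6.
  sig8: re-runs because sig7 9->6; sig5 -15->-12; new result 6.

The important point: at sig4 every value read last time is unchanged, so the dirty flag clears without a run.

Dirty set: sig2, sig3, sig4, sig5, sig7, sig8.
Run set: sig2, sig3, sig5, sig7, sig8 (5 run).
Re-examined without running (cache reused): sig4.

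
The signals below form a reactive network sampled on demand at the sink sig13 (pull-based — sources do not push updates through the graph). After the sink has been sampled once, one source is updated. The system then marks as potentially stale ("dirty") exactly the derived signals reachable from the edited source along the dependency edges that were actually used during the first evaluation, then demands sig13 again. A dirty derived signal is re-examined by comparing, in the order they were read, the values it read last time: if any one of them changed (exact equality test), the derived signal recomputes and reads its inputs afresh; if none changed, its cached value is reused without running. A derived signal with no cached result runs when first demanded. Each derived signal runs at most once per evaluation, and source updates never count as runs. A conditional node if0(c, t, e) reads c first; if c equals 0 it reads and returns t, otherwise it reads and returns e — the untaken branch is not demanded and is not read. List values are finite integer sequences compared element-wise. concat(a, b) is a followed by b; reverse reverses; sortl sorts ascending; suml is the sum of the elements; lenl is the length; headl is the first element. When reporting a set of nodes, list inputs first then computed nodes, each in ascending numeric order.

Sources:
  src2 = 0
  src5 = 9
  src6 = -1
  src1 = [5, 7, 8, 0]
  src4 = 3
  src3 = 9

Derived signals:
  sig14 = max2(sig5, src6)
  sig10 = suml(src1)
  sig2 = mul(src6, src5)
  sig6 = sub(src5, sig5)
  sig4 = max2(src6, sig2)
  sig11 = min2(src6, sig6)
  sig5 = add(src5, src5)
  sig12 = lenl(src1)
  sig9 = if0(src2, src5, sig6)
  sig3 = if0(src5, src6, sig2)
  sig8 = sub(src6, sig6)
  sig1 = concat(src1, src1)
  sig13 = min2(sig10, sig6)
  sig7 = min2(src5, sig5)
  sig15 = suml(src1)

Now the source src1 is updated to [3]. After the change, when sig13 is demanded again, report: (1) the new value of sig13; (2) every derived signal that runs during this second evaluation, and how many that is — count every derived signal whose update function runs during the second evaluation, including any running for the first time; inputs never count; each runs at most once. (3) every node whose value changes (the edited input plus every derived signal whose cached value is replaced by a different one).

sig13 now evaluates to -9.
Run set: sig10, sig13 (2 run).
Changed values: src1, sig10.

Initial pass — values computed on the first demand:
  sig5 = add(9, 9) = 18
  sig6 = sub(9, 18) = -9
  sig10 = suml([5, 7, 8, 0]) = 20
  sig13 = min2(20, -9) = -9

Second demand — change propagation:
  sig10: re-runs because src1 [5, 7, 8, 0]->[3]; new result 3.
  sig13: re-runs because sig10 20->3; new result -9 (unchanged).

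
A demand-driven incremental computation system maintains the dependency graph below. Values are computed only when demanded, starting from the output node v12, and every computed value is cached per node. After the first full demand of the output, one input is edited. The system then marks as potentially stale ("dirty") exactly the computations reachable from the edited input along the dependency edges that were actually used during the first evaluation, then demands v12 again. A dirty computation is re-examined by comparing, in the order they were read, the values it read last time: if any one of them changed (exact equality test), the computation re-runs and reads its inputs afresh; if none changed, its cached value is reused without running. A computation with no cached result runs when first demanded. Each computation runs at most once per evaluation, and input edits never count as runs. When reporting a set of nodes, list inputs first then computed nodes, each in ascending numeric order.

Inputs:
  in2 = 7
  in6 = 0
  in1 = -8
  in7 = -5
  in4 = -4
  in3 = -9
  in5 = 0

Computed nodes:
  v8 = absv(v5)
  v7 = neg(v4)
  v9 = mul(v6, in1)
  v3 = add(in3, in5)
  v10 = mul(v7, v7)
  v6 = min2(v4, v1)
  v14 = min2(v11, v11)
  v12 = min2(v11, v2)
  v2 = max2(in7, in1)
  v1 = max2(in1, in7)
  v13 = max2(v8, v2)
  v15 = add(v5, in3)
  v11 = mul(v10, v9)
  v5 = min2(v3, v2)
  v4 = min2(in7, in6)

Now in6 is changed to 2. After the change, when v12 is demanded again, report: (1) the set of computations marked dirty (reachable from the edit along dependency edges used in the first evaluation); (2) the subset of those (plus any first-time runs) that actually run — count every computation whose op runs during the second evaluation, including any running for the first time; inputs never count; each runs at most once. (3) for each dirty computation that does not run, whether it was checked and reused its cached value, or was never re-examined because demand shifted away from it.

Marked dirty: v4, v6, v7, v9, v10, v11, v12.
Computations that run: v4 — 1 in total.
Checked but reused from cache: v6, v7, v9, v10, v11, v12.
Key observation: the change is absorbed at v4 — it re-runs but produces the same value, and the output's value is unchanged.

First evaluation (everything demanded from the output):
  v1 = max2(-8, -5) = -5
  v2 = max2(-5, -8) = -5
  v4 = min2(-5, 0) = -5
  v6 = min2(-5, -5) = -5
  v7 = neg(-5) = 5
  v9 = mul(-5, -8) = 40
  v10 = mul(5, 5) = 25
  v11 = mul(25, 40) = 1000
  v12 = min2(1000, -5) = -5

Propagation after the edit:
  v4: runs — in6 0->2; result -5 (same value as before).
  v6: checked — values it read are unchanged (v4 unchanged, v1 unchanged); reused cached -5 without running.
  v7: checked — values it read are unchanged (v4 unchanged); reused cached 5 without running.
  v9: checked — values it read are unchanged (v6 unchanged, in1 unchanged); reused cached 40 without running.
  v10: checked — values it read are unchanged (v7 unchanged, v7 unchanged); reused cached 25 without running.
  v11: checked — values it read are unchanged (v10 unchanged, v9 unchanged); reused cached 1000 without running.
  v12: checked — values it read are unchanged (v11 unchanged, v2 unchanged); reused cached -5 without running.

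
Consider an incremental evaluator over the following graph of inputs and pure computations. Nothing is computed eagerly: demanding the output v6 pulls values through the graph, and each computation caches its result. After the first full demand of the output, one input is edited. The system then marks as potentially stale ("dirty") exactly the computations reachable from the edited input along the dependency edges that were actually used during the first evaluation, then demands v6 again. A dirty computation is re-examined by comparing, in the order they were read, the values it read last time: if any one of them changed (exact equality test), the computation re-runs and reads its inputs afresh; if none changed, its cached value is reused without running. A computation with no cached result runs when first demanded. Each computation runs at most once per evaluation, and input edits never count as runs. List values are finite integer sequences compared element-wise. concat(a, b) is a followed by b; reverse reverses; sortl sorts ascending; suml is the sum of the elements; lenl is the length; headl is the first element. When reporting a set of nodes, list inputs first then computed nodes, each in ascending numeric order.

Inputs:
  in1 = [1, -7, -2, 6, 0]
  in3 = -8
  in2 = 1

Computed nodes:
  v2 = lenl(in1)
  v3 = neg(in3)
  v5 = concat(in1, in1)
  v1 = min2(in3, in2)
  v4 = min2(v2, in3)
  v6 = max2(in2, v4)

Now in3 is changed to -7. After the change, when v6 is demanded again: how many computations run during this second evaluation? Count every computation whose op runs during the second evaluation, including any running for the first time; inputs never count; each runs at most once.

Initial pass — values computed on the first demand:
  v2 = lenl([1, -7, -2, 6, 0]) = 5
  v4 = min2(5, -8) = -8
  v6 = max2(1, -8) = 1

Second demand — change propagation:
  v4: re-runs because in3 -8->-7; new result -7.
  v6: re-runs because v4 -8->-7; new result 1 (unchanged).

Run set: v4, v6 (2 run).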